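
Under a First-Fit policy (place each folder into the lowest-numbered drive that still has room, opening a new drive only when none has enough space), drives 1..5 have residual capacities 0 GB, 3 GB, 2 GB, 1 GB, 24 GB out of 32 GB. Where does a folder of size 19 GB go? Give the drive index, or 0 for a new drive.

5

Drives with room: drive 5 (24 GB).
The first with room is drive 5.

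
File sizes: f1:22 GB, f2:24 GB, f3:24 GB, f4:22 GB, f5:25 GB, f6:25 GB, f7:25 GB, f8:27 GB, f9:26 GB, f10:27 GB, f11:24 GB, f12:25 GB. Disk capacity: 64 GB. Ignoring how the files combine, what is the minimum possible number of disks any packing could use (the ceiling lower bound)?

Total size = 22 + 24 + 24 + 22 + 25 + 25 + 25 + 27 + 26 + 27 + 24 + 25 = 296 GB.
⌈296 / 64⌉ = 5.

5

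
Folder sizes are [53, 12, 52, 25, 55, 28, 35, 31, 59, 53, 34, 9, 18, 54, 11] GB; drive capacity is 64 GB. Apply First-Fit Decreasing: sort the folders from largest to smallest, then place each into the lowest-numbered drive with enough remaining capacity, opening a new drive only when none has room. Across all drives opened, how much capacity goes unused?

47

Sorted descending: 59, 55, 54, 53, 53, 52, 35, 34, 31, 28, 25, 18, 12, 11, 9.
Put 59 GB in drive 1; 5 GB remain.
Put 55 GB in drive 2; 9 GB remain.
Put 54 GB in drive 3; 10 GB remain.
Put 53 GB in drive 4; 11 GB remain.
Put 53 GB in drive 5; 11 GB remain.
Put 52 GB in drive 6; 12 GB remain.
Put 35 GB in drive 7; 29 GB remain.
Put 34 GB in drive 8; 30 GB remain.
Put 31 GB in drive 9; 33 GB remain.
Put 28 GB in drive 7; 1 GB remain.
Put 25 GB in drive 8; 5 GB remain.
Put 18 GB in drive 9; 15 GB remain.
Put 12 GB in drive 6; 0 GB remain.
Put 11 GB in drive 4; 0 GB remain.
Put 9 GB in drive 2; 0 GB remain.
9 drives × 64 GB = 576 GB; used 529 GB; unused 47 GB.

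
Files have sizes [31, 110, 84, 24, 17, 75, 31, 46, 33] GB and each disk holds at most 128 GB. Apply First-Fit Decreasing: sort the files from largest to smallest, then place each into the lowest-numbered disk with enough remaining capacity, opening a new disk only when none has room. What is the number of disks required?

Sorted descending: 110, 84, 75, 46, 33, 31, 31, 24, 17.
disk 1: place 110 GB, 18 GB left
disk 2: place 84 GB, 44 GB left
disk 3: place 75 GB, 53 GB left
disk 3: place 46 GB, 7 GB left
disk 2: place 33 GB, 11 GB left
disk 4: place 31 GB, 97 GB left
disk 4: place 31 GB, 66 GB left
disk 4: place 24 GB, 42 GB left
disk 1: place 17 GB, 1 GB left

4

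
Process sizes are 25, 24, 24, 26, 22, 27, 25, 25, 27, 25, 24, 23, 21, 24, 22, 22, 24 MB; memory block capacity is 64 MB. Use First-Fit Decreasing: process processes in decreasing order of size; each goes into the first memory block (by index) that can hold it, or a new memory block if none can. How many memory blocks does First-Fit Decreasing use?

Sorted descending: 27, 27, 26, 25, 25, 25, 25, 24, 24, 24, 24, 24, 23, 22, 22, 22, 21.
memory block 1: place 27 MB, 37 MB left
memory block 1: place 27 MB, 10 MB left
memory block 2: place 26 MB, 38 MB left
memory block 2: place 25 MB, 13 MB left
memory block 3: place 25 MB, 39 MB left
memory block 3: place 25 MB, 14 MB left
memory block 4: place 25 MB, 39 MB left
memory block 4: place 24 MB, 15 MB left
memory block 5: place 24 MB, 40 MB left
memory block 5: place 24 MB, 16 MB left
memory block 6: place 24 MB, 40 MB left
memory block 6: place 24 MB, 16 MB left
memory block 7: place 23 MB, 41 MB left
memory block 7: place 22 MB, 19 MB left
memory block 8: place 22 MB, 42 MB left
memory block 8: place 22 MB, 20 MB left
memory block 9: place 21 MB, 43 MB left

9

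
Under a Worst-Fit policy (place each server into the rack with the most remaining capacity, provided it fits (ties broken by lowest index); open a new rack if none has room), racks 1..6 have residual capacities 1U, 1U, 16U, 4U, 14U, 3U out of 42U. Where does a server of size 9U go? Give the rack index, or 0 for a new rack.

Racks with room: rack 3 (16U), rack 5 (14U).
Most room is rack 3 with 16U free.

3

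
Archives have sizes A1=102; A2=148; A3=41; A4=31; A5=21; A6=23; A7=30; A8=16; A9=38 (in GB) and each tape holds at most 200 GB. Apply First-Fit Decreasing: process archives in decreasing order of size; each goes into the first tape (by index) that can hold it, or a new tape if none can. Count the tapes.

Sorted descending: 148, 102, 41, 38, 31, 30, 23, 21, 16.
tape 1: place 148 GB, 52 GB left
tape 2: place 102 GB, 98 GB left
tape 1: place 41 GB, 11 GB left
tape 2: place 38 GB, 60 GB left
tape 2: place 31 GB, 29 GB left
tape 3: place 30 GB, 170 GB left
tape 2: place 23 GB, 6 GB left
tape 3: place 21 GB, 149 GB left
tape 3: place 16 GB, 133 GB left
Final tapes: [148,41] [102,38,31,23] [30,21,16].

3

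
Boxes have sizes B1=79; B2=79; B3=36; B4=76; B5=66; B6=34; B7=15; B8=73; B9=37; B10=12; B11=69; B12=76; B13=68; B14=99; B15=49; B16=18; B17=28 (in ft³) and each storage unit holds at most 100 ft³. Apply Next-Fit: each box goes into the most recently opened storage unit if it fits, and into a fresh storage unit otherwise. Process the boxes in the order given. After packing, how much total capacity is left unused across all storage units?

B1 (79 ft³) → storage unit 1 (remaining 21 ft³)
B2 (79 ft³) → storage unit 2 (remaining 21 ft³)
B3 (36 ft³) → storage unit 3 (remaining 64 ft³)
B4 (76 ft³) → storage unit 4 (remaining 24 ft³)
B5 (66 ft³) → storage unit 5 (remaining 34 ft³)
B6 (34 ft³) → storage unit 5 (remaining 0 ft³)
B7 (15 ft³) → storage unit 6 (remaining 85 ft³)
B8 (73 ft³) → storage unit 6 (remaining 12 ft³)
B9 (37 ft³) → storage unit 7 (remaining 63 ft³)
B10 (12 ft³) → storage unit 7 (remaining 51 ft³)
B11 (69 ft³) → storage unit 8 (remaining 31 ft³)
B12 (76 ft³) → storage unit 9 (remaining 24 ft³)
B13 (68 ft³) → storage unit 10 (remaining 32 ft³)
B14 (99 ft³) → storage unit 11 (remaining 1 ft³)
B15 (49 ft³) → storage unit 12 (remaining 51 ft³)
B16 (18 ft³) → storage unit 12 (remaining 33 ft³)
B17 (28 ft³) → storage unit 12 (remaining 5 ft³)
12 storage units × 100 ft³ = 1200 ft³; used 914 ft³; unused 286 ft³.

286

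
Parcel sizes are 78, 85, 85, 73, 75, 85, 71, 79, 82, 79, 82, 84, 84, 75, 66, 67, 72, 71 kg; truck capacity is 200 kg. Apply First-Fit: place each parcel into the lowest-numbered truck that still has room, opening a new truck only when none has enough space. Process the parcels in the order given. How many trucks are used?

9

truck 1: place 78 kg, 122 kg left
truck 1: place 85 kg, 37 kg left
truck 2: place 85 kg, 115 kg left
truck 2: place 73 kg, 42 kg left
truck 3: place 75 kg, 125 kg left
truck 3: place 85 kg, 40 kg left
truck 4: place 71 kg, 129 kg left
truck 4: place 79 kg, 50 kg left
truck 5: place 82 kg, 118 kg left
truck 5: place 79 kg, 39 kg left
truck 6: place 82 kg, 118 kg left
truck 6: place 84 kg, 34 kg left
truck 7: place 84 kg, 116 kg left
truck 7: place 75 kg, 41 kg left
truck 8: place 66 kg, 134 kg left
truck 8: place 67 kg, 67 kg left
truck 9: place 72 kg, 128 kg left
truck 9: place 71 kg, 57 kg left
Final trucks: [78,85] [85,73] [75,85] [71,79] [82,79] [82,84] [84,75] [66,67] [72,71].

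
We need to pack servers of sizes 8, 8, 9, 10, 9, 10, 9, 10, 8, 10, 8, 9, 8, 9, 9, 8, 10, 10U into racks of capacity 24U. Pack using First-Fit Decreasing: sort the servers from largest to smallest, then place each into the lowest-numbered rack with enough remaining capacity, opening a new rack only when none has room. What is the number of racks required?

8

Sorted descending: 10, 10, 10, 10, 10, 10, 9, 9, 9, 9, 9, 9, 8, 8, 8, 8, 8, 8.
Put 10U in rack 1; 14U remain.
Put 10U in rack 1; 4U remain.
Put 10U in rack 2; 14U remain.
Put 10U in rack 2; 4U remain.
Put 10U in rack 3; 14U remain.
Put 10U in rack 3; 4U remain.
Put 9U in rack 4; 15U remain.
Put 9U in rack 4; 6U remain.
Put 9U in rack 5; 15U remain.
Put 9U in rack 5; 6U remain.
Put 9U in rack 6; 15U remain.
Put 9U in rack 6; 6U remain.
Put 8U in rack 7; 16U remain.
Put 8U in rack 7; 8U remain.
Put 8U in rack 7; 0U remain.
Put 8U in rack 8; 16U remain.
Put 8U in rack 8; 8U remain.
Put 8U in rack 8; 0U remain.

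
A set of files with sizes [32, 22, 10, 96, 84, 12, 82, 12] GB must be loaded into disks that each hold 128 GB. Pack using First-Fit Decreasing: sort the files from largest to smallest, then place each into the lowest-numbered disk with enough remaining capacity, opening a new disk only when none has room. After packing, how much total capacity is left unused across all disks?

34

Sorted descending: 96, 84, 82, 32, 22, 12, 12, 10.
disk 1: place 96 GB, 32 GB left
disk 2: place 84 GB, 44 GB left
disk 3: place 82 GB, 46 GB left
disk 1: place 32 GB, 0 GB left
disk 2: place 22 GB, 22 GB left
disk 2: place 12 GB, 10 GB left
disk 3: place 12 GB, 34 GB left
disk 2: place 10 GB, 0 GB left
3 disks × 128 GB = 384 GB; used 350 GB; unused 34 GB.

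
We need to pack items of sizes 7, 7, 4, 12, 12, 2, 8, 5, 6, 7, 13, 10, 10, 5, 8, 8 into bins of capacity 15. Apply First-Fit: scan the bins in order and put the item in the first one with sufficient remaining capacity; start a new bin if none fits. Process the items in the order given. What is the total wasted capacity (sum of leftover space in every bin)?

41

Put 7 in bin 1; 8 remain.
Put 7 in bin 1; 1 remain.
Put 4 in bin 2; 11 remain.
Put 12 in bin 3; 3 remain.
Put 12 in bin 4; 3 remain.
Put 2 in bin 2; 9 remain.
Put 8 in bin 2; 1 remain.
Put 5 in bin 5; 10 remain.
Put 6 in bin 5; 4 remain.
Put 7 in bin 6; 8 remain.
Put 13 in bin 7; 2 remain.
Put 10 in bin 8; 5 remain.
Put 10 in bin 9; 5 remain.
Put 5 in bin 6; 3 remain.
Put 8 in bin 10; 7 remain.
Put 8 in bin 11; 7 remain.
11 bins × 15 = 165; used 124; unused 41.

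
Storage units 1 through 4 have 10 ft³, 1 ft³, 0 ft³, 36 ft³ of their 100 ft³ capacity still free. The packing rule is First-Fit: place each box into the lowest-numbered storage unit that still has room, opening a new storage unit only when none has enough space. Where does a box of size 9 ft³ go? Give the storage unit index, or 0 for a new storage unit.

Storage units with room: storage unit 1 (10 ft³), storage unit 4 (36 ft³).
The first with room is storage unit 1.

1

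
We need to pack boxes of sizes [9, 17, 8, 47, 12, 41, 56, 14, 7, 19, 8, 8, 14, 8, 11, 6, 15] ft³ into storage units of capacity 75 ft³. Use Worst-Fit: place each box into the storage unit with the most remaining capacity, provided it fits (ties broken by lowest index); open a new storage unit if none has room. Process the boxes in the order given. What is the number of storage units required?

9 ft³ → storage unit 1 (remaining 66 ft³)
17 ft³ → storage unit 1 (remaining 49 ft³)
8 ft³ → storage unit 1 (remaining 41 ft³)
47 ft³ → storage unit 2 (remaining 28 ft³)
12 ft³ → storage unit 1 (remaining 29 ft³)
41 ft³ → storage unit 3 (remaining 34 ft³)
56 ft³ → storage unit 4 (remaining 19 ft³)
14 ft³ → storage unit 3 (remaining 20 ft³)
7 ft³ → storage unit 1 (remaining 22 ft³)
19 ft³ → storage unit 2 (remaining 9 ft³)
8 ft³ → storage unit 1 (remaining 14 ft³)
8 ft³ → storage unit 3 (remaining 12 ft³)
14 ft³ → storage unit 4 (remaining 5 ft³)
8 ft³ → storage unit 1 (remaining 6 ft³)
11 ft³ → storage unit 3 (remaining 1 ft³)
6 ft³ → storage unit 2 (remaining 3 ft³)
15 ft³ → storage unit 5 (remaining 60 ft³)
Final storage units: [9,17,8,12,7,8,8] [47,19,6] [41,14,8,11] [56,14] [15].

5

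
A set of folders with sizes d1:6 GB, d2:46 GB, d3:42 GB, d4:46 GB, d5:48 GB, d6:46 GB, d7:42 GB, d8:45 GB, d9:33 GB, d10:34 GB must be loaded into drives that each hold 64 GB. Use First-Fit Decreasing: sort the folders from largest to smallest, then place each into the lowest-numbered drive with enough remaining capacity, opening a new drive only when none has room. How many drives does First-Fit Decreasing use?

Sorted descending: 48, 46, 46, 46, 45, 42, 42, 34, 33, 6.
48 GB → drive 1 (remaining 16 GB)
46 GB → drive 2 (remaining 18 GB)
46 GB → drive 3 (remaining 18 GB)
46 GB → drive 4 (remaining 18 GB)
45 GB → drive 5 (remaining 19 GB)
42 GB → drive 6 (remaining 22 GB)
42 GB → drive 7 (remaining 22 GB)
34 GB → drive 8 (remaining 30 GB)
33 GB → drive 9 (remaining 31 GB)
6 GB → drive 1 (remaining 10 GB)

9 drives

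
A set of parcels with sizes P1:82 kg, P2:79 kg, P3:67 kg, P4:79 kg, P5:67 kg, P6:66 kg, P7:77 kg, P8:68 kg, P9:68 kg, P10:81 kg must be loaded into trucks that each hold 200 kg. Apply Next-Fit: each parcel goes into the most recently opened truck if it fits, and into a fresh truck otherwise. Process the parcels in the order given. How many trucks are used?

5 trucks

Put P1 (82 kg) in truck 1; 118 kg remain.
Put P2 (79 kg) in truck 1; 39 kg remain.
Put P3 (67 kg) in truck 2; 133 kg remain.
Put P4 (79 kg) in truck 2; 54 kg remain.
Put P5 (67 kg) in truck 3; 133 kg remain.
Put P6 (66 kg) in truck 3; 67 kg remain.
Put P7 (77 kg) in truck 4; 123 kg remain.
Put P8 (68 kg) in truck 4; 55 kg remain.
Put P9 (68 kg) in truck 5; 132 kg remain.
Put P10 (81 kg) in truck 5; 51 kg remain.
Final trucks: [82,79] [67,79] [67,66] [77,68] [68,81].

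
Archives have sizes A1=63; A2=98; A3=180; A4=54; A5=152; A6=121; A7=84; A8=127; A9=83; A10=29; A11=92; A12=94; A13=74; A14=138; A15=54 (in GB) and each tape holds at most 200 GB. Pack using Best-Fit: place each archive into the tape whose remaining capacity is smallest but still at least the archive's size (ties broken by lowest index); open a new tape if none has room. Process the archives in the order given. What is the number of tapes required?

9 tapes

tape 1: place A1 (63 GB), 137 GB left
tape 1: place A2 (98 GB), 39 GB left
tape 2: place A3 (180 GB), 20 GB left
tape 3: place A4 (54 GB), 146 GB left
tape 4: place A5 (152 GB), 48 GB left
tape 3: place A6 (121 GB), 25 GB left
tape 5: place A7 (84 GB), 116 GB left
tape 6: place A8 (127 GB), 73 GB left
tape 5: place A9 (83 GB), 33 GB left
tape 5: place A10 (29 GB), 4 GB left
tape 7: place A11 (92 GB), 108 GB left
tape 7: place A12 (94 GB), 14 GB left
tape 8: place A13 (74 GB), 126 GB left
tape 9: place A14 (138 GB), 62 GB left
tape 9: place A15 (54 GB), 8 GB left
Final tapes: [63,98] [180] [54,121] [152] [84,83,29] [127] [92,94] [74] [138,54].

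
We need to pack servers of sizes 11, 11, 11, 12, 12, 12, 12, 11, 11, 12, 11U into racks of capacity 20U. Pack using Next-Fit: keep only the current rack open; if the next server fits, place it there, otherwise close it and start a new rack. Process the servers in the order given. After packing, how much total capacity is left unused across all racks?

rack 1: place 11U, 9U left
rack 2: place 11U, 9U left
rack 3: place 11U, 9U left
rack 4: place 12U, 8U left
rack 5: place 12U, 8U left
rack 6: place 12U, 8U left
rack 7: place 12U, 8U left
rack 8: place 11U, 9U left
rack 9: place 11U, 9U left
rack 10: place 12U, 8U left
rack 11: place 11U, 9U left
11 racks × 20U = 220U; used 126U; unused 94U.

94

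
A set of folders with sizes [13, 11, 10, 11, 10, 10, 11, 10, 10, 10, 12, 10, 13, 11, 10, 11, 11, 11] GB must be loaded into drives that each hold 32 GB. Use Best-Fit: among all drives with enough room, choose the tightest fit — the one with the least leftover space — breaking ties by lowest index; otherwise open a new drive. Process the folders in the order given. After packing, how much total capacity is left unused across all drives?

Put 13 GB in drive 1; 19 GB remain.
Put 11 GB in drive 1; 8 GB remain.
Put 10 GB in drive 2; 22 GB remain.
Put 11 GB in drive 2; 11 GB remain.
Put 10 GB in drive 2; 1 GB remain.
Put 10 GB in drive 3; 22 GB remain.
Put 11 GB in drive 3; 11 GB remain.
Put 10 GB in drive 3; 1 GB remain.
Put 10 GB in drive 4; 22 GB remain.
Put 10 GB in drive 4; 12 GB remain.
Put 12 GB in drive 4; 0 GB remain.
Put 10 GB in drive 5; 22 GB remain.
Put 13 GB in drive 5; 9 GB remain.
Put 11 GB in drive 6; 21 GB remain.
Put 10 GB in drive 6; 11 GB remain.
Put 11 GB in drive 6; 0 GB remain.
Put 11 GB in drive 7; 21 GB remain.
Put 11 GB in drive 7; 10 GB remain.
7 drives × 32 GB = 224 GB; used 195 GB; unused 29 GB.

29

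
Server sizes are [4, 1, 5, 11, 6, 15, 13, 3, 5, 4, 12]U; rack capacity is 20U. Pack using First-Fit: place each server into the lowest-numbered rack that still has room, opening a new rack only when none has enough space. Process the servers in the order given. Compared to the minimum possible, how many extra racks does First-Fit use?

1

First-Fit: [4,1,5,6,3] [11,5,4] [15] [13] [12] → 5 racks.
Total size 79U; any packing needs at least ⌈79/20⌉ = 4 racks.
An optimal packing achieves that bound: [15,5] [13,6,1] [12,5,3] [11,4,4] → 4 racks.
Excess: 5 − 4 = 1.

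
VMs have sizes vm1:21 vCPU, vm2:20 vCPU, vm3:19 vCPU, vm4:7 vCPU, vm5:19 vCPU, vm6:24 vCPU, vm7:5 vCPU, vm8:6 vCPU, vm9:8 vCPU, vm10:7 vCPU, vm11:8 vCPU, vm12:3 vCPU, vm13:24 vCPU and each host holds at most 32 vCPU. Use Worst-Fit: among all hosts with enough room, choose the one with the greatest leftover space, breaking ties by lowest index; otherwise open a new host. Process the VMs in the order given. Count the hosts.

Put vm1 (21 vCPU) in host 1; 11 vCPU remain.
Put vm2 (20 vCPU) in host 2; 12 vCPU remain.
Put vm3 (19 vCPU) in host 3; 13 vCPU remain.
Put vm4 (7 vCPU) in host 3; 6 vCPU remain.
Put vm5 (19 vCPU) in host 4; 13 vCPU remain.
Put vm6 (24 vCPU) in host 5; 8 vCPU remain.
Put vm7 (5 vCPU) in host 4; 8 vCPU remain.
Put vm8 (6 vCPU) in host 2; 6 vCPU remain.
Put vm9 (8 vCPU) in host 1; 3 vCPU remain.
Put vm10 (7 vCPU) in host 4; 1 vCPU remain.
Put vm11 (8 vCPU) in host 5; 0 vCPU remain.
Put vm12 (3 vCPU) in host 2; 3 vCPU remain.
Put vm13 (24 vCPU) in host 6; 8 vCPU remain.

6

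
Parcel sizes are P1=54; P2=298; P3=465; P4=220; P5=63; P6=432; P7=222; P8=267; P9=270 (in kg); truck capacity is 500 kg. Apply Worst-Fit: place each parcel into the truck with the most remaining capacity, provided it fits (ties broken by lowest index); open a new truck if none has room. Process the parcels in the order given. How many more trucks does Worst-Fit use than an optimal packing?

1

Worst-Fit: [54,298] [465] [220,63] [432] [222,267] [270] → 6 trucks.
Total size 2291 kg; any packing needs at least ⌈2291/500⌉ = 5 trucks.
An optimal packing achieves that bound: [465] [432,63] [298,54] [270,222] [267,220] → 5 trucks.
Excess: 6 − 5 = 1.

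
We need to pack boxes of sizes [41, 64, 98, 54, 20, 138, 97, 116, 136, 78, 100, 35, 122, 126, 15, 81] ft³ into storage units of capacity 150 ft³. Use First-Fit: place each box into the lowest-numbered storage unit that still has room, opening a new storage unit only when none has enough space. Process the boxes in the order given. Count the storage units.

41 ft³ → storage unit 1 (remaining 109 ft³)
64 ft³ → storage unit 1 (remaining 45 ft³)
98 ft³ → storage unit 2 (remaining 52 ft³)
54 ft³ → storage unit 3 (remaining 96 ft³)
20 ft³ → storage unit 1 (remaining 25 ft³)
138 ft³ → storage unit 4 (remaining 12 ft³)
97 ft³ → storage unit 5 (remaining 53 ft³)
116 ft³ → storage unit 6 (remaining 34 ft³)
136 ft³ → storage unit 7 (remaining 14 ft³)
78 ft³ → storage unit 3 (remaining 18 ft³)
100 ft³ → storage unit 8 (remaining 50 ft³)
35 ft³ → storage unit 2 (remaining 17 ft³)
122 ft³ → storage unit 9 (remaining 28 ft³)
126 ft³ → storage unit 10 (remaining 24 ft³)
15 ft³ → storage unit 1 (remaining 10 ft³)
81 ft³ → storage unit 11 (remaining 69 ft³)
Final storage units: [41,64,20,15] [98,35] [54,78] [138] [97] [116] [136] [100] [122] [126] [81].

11 storage units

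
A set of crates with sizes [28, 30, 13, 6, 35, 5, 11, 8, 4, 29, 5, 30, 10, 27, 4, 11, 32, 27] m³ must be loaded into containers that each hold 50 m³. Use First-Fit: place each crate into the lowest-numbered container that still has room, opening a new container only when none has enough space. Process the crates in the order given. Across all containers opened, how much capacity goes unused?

85

Put 28 m³ in container 1; 22 m³ remain.
Put 30 m³ in container 2; 20 m³ remain.
Put 13 m³ in container 1; 9 m³ remain.
Put 6 m³ in container 1; 3 m³ remain.
Put 35 m³ in container 3; 15 m³ remain.
Put 5 m³ in container 2; 15 m³ remain.
Put 11 m³ in container 2; 4 m³ remain.
Put 8 m³ in container 3; 7 m³ remain.
Put 4 m³ in container 2; 0 m³ remain.
Put 29 m³ in container 4; 21 m³ remain.
Put 5 m³ in container 3; 2 m³ remain.
Put 30 m³ in container 5; 20 m³ remain.
Put 10 m³ in container 4; 11 m³ remain.
Put 27 m³ in container 6; 23 m³ remain.
Put 4 m³ in container 4; 7 m³ remain.
Put 11 m³ in container 5; 9 m³ remain.
Put 32 m³ in container 7; 18 m³ remain.
Put 27 m³ in container 8; 23 m³ remain.
8 containers × 50 m³ = 400 m³; used 315 m³; unused 85 m³.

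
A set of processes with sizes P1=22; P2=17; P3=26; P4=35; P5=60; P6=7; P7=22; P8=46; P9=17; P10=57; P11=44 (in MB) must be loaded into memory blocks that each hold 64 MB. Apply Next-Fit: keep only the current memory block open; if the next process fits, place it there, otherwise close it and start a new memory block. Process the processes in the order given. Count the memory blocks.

memory block 1: place P1 (22 MB), 42 MB left
memory block 1: place P2 (17 MB), 25 MB left
memory block 2: place P3 (26 MB), 38 MB left
memory block 2: place P4 (35 MB), 3 MB left
memory block 3: place P5 (60 MB), 4 MB left
memory block 4: place P6 (7 MB), 57 MB left
memory block 4: place P7 (22 MB), 35 MB left
memory block 5: place P8 (46 MB), 18 MB left
memory block 5: place P9 (17 MB), 1 MB left
memory block 6: place P10 (57 MB), 7 MB left
memory block 7: place P11 (44 MB), 20 MB left

7 memory blocks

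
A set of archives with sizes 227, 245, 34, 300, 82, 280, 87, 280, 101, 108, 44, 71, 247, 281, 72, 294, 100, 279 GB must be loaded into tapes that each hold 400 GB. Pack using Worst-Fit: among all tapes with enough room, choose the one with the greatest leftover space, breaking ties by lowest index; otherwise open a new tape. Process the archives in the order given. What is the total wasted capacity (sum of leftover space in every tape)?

227 GB → tape 1 (remaining 173 GB)
245 GB → tape 2 (remaining 155 GB)
34 GB → tape 1 (remaining 139 GB)
300 GB → tape 3 (remaining 100 GB)
82 GB → tape 2 (remaining 73 GB)
280 GB → tape 4 (remaining 120 GB)
87 GB → tape 1 (remaining 52 GB)
280 GB → tape 5 (remaining 120 GB)
101 GB → tape 4 (remaining 19 GB)
108 GB → tape 5 (remaining 12 GB)
44 GB → tape 3 (remaining 56 GB)
71 GB → tape 2 (remaining 2 GB)
247 GB → tape 6 (remaining 153 GB)
281 GB → tape 7 (remaining 119 GB)
72 GB → tape 6 (remaining 81 GB)
294 GB → tape 8 (remaining 106 GB)
100 GB → tape 7 (remaining 19 GB)
279 GB → tape 9 (remaining 121 GB)
9 tapes × 400 GB = 3600 GB; used 3132 GB; unused 468 GB.

468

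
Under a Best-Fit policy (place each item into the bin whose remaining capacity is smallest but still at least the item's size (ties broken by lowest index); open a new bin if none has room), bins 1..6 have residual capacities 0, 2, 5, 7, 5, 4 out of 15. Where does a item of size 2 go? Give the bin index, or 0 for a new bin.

Bins with room: bin 2 (2), bin 3 (5), bin 4 (7), bin 5 (5), bin 6 (4).
Tightest fit is bin 2 with 2 free.

2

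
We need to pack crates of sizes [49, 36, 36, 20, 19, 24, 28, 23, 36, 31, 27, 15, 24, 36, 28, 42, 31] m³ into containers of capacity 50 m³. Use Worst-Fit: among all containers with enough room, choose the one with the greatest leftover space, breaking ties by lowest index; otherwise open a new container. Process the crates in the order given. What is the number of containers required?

14 containers

49 m³ → container 1 (remaining 1 m³)
36 m³ → container 2 (remaining 14 m³)
36 m³ → container 3 (remaining 14 m³)
20 m³ → container 4 (remaining 30 m³)
19 m³ → container 4 (remaining 11 m³)
24 m³ → container 5 (remaining 26 m³)
28 m³ → container 6 (remaining 22 m³)
23 m³ → container 5 (remaining 3 m³)
36 m³ → container 7 (remaining 14 m³)
31 m³ → container 8 (remaining 19 m³)
27 m³ → container 9 (remaining 23 m³)
15 m³ → container 9 (remaining 8 m³)
24 m³ → container 10 (remaining 26 m³)
36 m³ → container 11 (remaining 14 m³)
28 m³ → container 12 (remaining 22 m³)
42 m³ → container 13 (remaining 8 m³)
31 m³ → container 14 (remaining 19 m³)
Final containers: [49] [36] [36] [20,19] [24,23] [28] [36] [31] [27,15] [24] [36] [28] [42] [31].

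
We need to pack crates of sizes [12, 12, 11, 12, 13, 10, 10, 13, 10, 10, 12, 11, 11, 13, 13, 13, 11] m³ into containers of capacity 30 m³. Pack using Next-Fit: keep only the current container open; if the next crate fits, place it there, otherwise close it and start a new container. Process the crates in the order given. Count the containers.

9

12 m³ → container 1 (remaining 18 m³)
12 m³ → container 1 (remaining 6 m³)
11 m³ → container 2 (remaining 19 m³)
12 m³ → container 2 (remaining 7 m³)
13 m³ → container 3 (remaining 17 m³)
10 m³ → container 3 (remaining 7 m³)
10 m³ → container 4 (remaining 20 m³)
13 m³ → container 4 (remaining 7 m³)
10 m³ → container 5 (remaining 20 m³)
10 m³ → container 5 (remaining 10 m³)
12 m³ → container 6 (remaining 18 m³)
11 m³ → container 6 (remaining 7 m³)
11 m³ → container 7 (remaining 19 m³)
13 m³ → container 7 (remaining 6 m³)
13 m³ → container 8 (remaining 17 m³)
13 m³ → container 8 (remaining 4 m³)
11 m³ → container 9 (remaining 19 m³)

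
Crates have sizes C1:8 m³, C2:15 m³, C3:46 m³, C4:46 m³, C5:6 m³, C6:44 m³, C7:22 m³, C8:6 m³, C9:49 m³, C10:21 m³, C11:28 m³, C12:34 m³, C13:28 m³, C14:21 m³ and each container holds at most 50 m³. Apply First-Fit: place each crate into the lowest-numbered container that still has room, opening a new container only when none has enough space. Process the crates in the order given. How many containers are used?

container 1: place C1 (8 m³), 42 m³ left
container 1: place C2 (15 m³), 27 m³ left
container 2: place C3 (46 m³), 4 m³ left
container 3: place C4 (46 m³), 4 m³ left
container 1: place C5 (6 m³), 21 m³ left
container 4: place C6 (44 m³), 6 m³ left
container 5: place C7 (22 m³), 28 m³ left
container 1: place C8 (6 m³), 15 m³ left
container 6: place C9 (49 m³), 1 m³ left
container 5: place C10 (21 m³), 7 m³ left
container 7: place C11 (28 m³), 22 m³ left
container 8: place C12 (34 m³), 16 m³ left
container 9: place C13 (28 m³), 22 m³ left
container 7: place C14 (21 m³), 1 m³ left

9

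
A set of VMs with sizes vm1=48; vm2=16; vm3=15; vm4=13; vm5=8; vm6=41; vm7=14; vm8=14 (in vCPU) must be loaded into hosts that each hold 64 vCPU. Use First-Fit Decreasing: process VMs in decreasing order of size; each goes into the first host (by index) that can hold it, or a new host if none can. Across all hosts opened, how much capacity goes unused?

23

Sorted descending: 48, 41, 16, 15, 14, 14, 13, 8.
48 vCPU → host 1 (remaining 16 vCPU)
41 vCPU → host 2 (remaining 23 vCPU)
16 vCPU → host 1 (remaining 0 vCPU)
15 vCPU → host 2 (remaining 8 vCPU)
14 vCPU → host 3 (remaining 50 vCPU)
14 vCPU → host 3 (remaining 36 vCPU)
13 vCPU → host 3 (remaining 23 vCPU)
8 vCPU → host 2 (remaining 0 vCPU)
3 hosts × 64 vCPU = 192 vCPU; used 169 vCPU; unused 23 vCPU.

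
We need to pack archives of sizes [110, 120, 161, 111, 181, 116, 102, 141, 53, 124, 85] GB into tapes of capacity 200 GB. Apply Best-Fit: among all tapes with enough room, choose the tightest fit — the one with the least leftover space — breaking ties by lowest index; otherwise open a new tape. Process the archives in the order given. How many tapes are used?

110 GB → tape 1 (remaining 90 GB)
120 GB → tape 2 (remaining 80 GB)
161 GB → tape 3 (remaining 39 GB)
111 GB → tape 4 (remaining 89 GB)
181 GB → tape 5 (remaining 19 GB)
116 GB → tape 6 (remaining 84 GB)
102 GB → tape 7 (remaining 98 GB)
141 GB → tape 8 (remaining 59 GB)
53 GB → tape 8 (remaining 6 GB)
124 GB → tape 9 (remaining 76 GB)
85 GB → tape 4 (remaining 4 GB)
Final tapes: [110] [120] [161] [111,85] [181] [116] [102] [141,53] [124].

9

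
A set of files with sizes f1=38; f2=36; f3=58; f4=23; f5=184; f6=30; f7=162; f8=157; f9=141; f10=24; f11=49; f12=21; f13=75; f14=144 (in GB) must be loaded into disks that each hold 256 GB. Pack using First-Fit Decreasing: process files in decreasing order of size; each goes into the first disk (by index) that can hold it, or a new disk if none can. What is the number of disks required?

5

Sorted descending: 184, 162, 157, 144, 141, 75, 58, 49, 38, 36, 30, 24, 23, 21.
184 GB → disk 1 (remaining 72 GB)
162 GB → disk 2 (remaining 94 GB)
157 GB → disk 3 (remaining 99 GB)
144 GB → disk 4 (remaining 112 GB)
141 GB → disk 5 (remaining 115 GB)
75 GB → disk 2 (remaining 19 GB)
58 GB → disk 1 (remaining 14 GB)
49 GB → disk 3 (remaining 50 GB)
38 GB → disk 3 (remaining 12 GB)
36 GB → disk 4 (remaining 76 GB)
30 GB → disk 4 (remaining 46 GB)
24 GB → disk 4 (remaining 22 GB)
23 GB → disk 5 (remaining 92 GB)
21 GB → disk 4 (remaining 1 GB)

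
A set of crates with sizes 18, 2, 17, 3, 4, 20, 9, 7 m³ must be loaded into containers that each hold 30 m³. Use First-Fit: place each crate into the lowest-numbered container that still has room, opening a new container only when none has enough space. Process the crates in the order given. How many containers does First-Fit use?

Put 18 m³ in container 1; 12 m³ remain.
Put 2 m³ in container 1; 10 m³ remain.
Put 17 m³ in container 2; 13 m³ remain.
Put 3 m³ in container 1; 7 m³ remain.
Put 4 m³ in container 1; 3 m³ remain.
Put 20 m³ in container 3; 10 m³ remain.
Put 9 m³ in container 2; 4 m³ remain.
Put 7 m³ in container 3; 3 m³ remain.
Final containers: [18,2,3,4] [17,9] [20,7].

3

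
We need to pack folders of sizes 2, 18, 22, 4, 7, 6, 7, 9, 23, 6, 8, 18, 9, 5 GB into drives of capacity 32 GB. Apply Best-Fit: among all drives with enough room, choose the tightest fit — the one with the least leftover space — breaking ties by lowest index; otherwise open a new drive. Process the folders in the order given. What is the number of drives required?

5 drives

drive 1: place 2 GB, 30 GB left
drive 1: place 18 GB, 12 GB left
drive 2: place 22 GB, 10 GB left
drive 2: place 4 GB, 6 GB left
drive 1: place 7 GB, 5 GB left
drive 2: place 6 GB, 0 GB left
drive 3: place 7 GB, 25 GB left
drive 3: place 9 GB, 16 GB left
drive 4: place 23 GB, 9 GB left
drive 4: place 6 GB, 3 GB left
drive 3: place 8 GB, 8 GB left
drive 5: place 18 GB, 14 GB left
drive 5: place 9 GB, 5 GB left
drive 1: place 5 GB, 0 GB left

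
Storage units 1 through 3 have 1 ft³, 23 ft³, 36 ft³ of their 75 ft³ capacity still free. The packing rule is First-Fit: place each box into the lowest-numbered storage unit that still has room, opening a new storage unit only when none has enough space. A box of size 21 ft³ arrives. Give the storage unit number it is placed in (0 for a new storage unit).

2

Storage units with room: storage unit 2 (23 ft³), storage unit 3 (36 ft³).
The first with room is storage unit 2.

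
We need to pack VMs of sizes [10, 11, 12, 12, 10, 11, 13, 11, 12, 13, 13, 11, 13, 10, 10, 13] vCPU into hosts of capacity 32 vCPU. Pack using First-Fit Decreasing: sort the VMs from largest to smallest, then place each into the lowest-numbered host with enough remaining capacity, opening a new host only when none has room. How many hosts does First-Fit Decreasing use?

7

Sorted descending: 13, 13, 13, 13, 13, 12, 12, 12, 11, 11, 11, 11, 10, 10, 10, 10.
13 vCPU → host 1 (remaining 19 vCPU)
13 vCPU → host 1 (remaining 6 vCPU)
13 vCPU → host 2 (remaining 19 vCPU)
13 vCPU → host 2 (remaining 6 vCPU)
13 vCPU → host 3 (remaining 19 vCPU)
12 vCPU → host 3 (remaining 7 vCPU)
12 vCPU → host 4 (remaining 20 vCPU)
12 vCPU → host 4 (remaining 8 vCPU)
11 vCPU → host 5 (remaining 21 vCPU)
11 vCPU → host 5 (remaining 10 vCPU)
11 vCPU → host 6 (remaining 21 vCPU)
11 vCPU → host 6 (remaining 10 vCPU)
10 vCPU → host 5 (remaining 0 vCPU)
10 vCPU → host 6 (remaining 0 vCPU)
10 vCPU → host 7 (remaining 22 vCPU)
10 vCPU → host 7 (remaining 12 vCPU)
Final hosts: [13,13] [13,13] [13,12] [12,12] [11,11,10] [11,11,10] [10,10].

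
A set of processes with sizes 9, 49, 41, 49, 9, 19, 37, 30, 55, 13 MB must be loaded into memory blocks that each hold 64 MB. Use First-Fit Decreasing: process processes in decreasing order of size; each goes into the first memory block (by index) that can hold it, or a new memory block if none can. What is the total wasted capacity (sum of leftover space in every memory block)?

Sorted descending: 55, 49, 49, 41, 37, 30, 19, 13, 9, 9.
memory block 1: place 55 MB, 9 MB left
memory block 2: place 49 MB, 15 MB left
memory block 3: place 49 MB, 15 MB left
memory block 4: place 41 MB, 23 MB left
memory block 5: place 37 MB, 27 MB left
memory block 6: place 30 MB, 34 MB left
memory block 4: place 19 MB, 4 MB left
memory block 2: place 13 MB, 2 MB left
memory block 1: place 9 MB, 0 MB left
memory block 3: place 9 MB, 6 MB left
6 memory blocks × 64 MB = 384 MB; used 311 MB; unused 73 MB.

73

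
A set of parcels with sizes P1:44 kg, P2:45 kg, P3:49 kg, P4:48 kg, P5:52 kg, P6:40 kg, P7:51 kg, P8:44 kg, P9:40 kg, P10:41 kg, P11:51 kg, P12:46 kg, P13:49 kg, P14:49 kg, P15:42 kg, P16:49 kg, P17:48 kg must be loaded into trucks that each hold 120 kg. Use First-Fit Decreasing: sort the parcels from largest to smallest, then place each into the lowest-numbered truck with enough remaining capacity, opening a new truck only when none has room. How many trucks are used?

Sorted descending: 52, 51, 51, 49, 49, 49, 49, 48, 48, 46, 45, 44, 44, 42, 41, 40, 40.
52 kg → truck 1 (remaining 68 kg)
51 kg → truck 1 (remaining 17 kg)
51 kg → truck 2 (remaining 69 kg)
49 kg → truck 2 (remaining 20 kg)
49 kg → truck 3 (remaining 71 kg)
49 kg → truck 3 (remaining 22 kg)
49 kg → truck 4 (remaining 71 kg)
48 kg → truck 4 (remaining 23 kg)
48 kg → truck 5 (remaining 72 kg)
46 kg → truck 5 (remaining 26 kg)
45 kg → truck 6 (remaining 75 kg)
44 kg → truck 6 (remaining 31 kg)
44 kg → truck 7 (remaining 76 kg)
42 kg → truck 7 (remaining 34 kg)
41 kg → truck 8 (remaining 79 kg)
40 kg → truck 8 (remaining 39 kg)
40 kg → truck 9 (remaining 80 kg)
Final trucks: [52,51] [51,49] [49,49] [49,48] [48,46] [45,44] [44,42] [41,40] [40].

9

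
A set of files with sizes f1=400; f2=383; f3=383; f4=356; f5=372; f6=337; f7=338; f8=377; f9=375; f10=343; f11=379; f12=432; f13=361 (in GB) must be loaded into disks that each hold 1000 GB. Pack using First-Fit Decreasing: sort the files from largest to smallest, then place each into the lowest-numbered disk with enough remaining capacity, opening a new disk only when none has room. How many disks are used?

Sorted descending: 432, 400, 383, 383, 379, 377, 375, 372, 361, 356, 343, 338, 337.
disk 1: place 432 GB, 568 GB left
disk 1: place 400 GB, 168 GB left
disk 2: place 383 GB, 617 GB left
disk 2: place 383 GB, 234 GB left
disk 3: place 379 GB, 621 GB left
disk 3: place 377 GB, 244 GB left
disk 4: place 375 GB, 625 GB left
disk 4: place 372 GB, 253 GB left
disk 5: place 361 GB, 639 GB left
disk 5: place 356 GB, 283 GB left
disk 6: place 343 GB, 657 GB left
disk 6: place 338 GB, 319 GB left
disk 7: place 337 GB, 663 GB left
Final disks: [432,400] [383,383] [379,377] [375,372] [361,356] [343,338] [337].

7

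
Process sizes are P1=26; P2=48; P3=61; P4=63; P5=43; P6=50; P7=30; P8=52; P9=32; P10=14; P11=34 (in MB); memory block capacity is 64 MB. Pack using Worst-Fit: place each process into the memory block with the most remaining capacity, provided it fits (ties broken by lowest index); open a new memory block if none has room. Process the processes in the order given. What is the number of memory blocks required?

9

P1 (26 MB) → memory block 1 (remaining 38 MB)
P2 (48 MB) → memory block 2 (remaining 16 MB)
P3 (61 MB) → memory block 3 (remaining 3 MB)
P4 (63 MB) → memory block 4 (remaining 1 MB)
P5 (43 MB) → memory block 5 (remaining 21 MB)
P6 (50 MB) → memory block 6 (remaining 14 MB)
P7 (30 MB) → memory block 1 (remaining 8 MB)
P8 (52 MB) → memory block 7 (remaining 12 MB)
P9 (32 MB) → memory block 8 (remaining 32 MB)
P10 (14 MB) → memory block 8 (remaining 18 MB)
P11 (34 MB) → memory block 9 (remaining 30 MB)
Final memory blocks: [26,30] [48] [61] [63] [43] [50] [52] [32,14] [34].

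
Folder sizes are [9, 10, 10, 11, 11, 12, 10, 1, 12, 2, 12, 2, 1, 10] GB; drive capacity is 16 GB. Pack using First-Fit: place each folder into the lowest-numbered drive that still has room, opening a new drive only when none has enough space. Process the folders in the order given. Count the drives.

drive 1: place 9 GB, 7 GB left
drive 2: place 10 GB, 6 GB left
drive 3: place 10 GB, 6 GB left
drive 4: place 11 GB, 5 GB left
drive 5: place 11 GB, 5 GB left
drive 6: place 12 GB, 4 GB left
drive 7: place 10 GB, 6 GB left
drive 1: place 1 GB, 6 GB left
drive 8: place 12 GB, 4 GB left
drive 1: place 2 GB, 4 GB left
drive 9: place 12 GB, 4 GB left
drive 1: place 2 GB, 2 GB left
drive 1: place 1 GB, 1 GB left
drive 10: place 10 GB, 6 GB left
Final drives: [9,1,2,2,1] [10] [10] [11] [11] [12] [10] [12] [12] [10].

10 drives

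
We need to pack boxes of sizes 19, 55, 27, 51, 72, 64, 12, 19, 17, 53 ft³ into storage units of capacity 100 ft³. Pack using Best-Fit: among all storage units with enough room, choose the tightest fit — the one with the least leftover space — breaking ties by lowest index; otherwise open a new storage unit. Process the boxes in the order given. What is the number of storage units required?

5

storage unit 1: place 19 ft³, 81 ft³ left
storage unit 1: place 55 ft³, 26 ft³ left
storage unit 2: place 27 ft³, 73 ft³ left
storage unit 2: place 51 ft³, 22 ft³ left
storage unit 3: place 72 ft³, 28 ft³ left
storage unit 4: place 64 ft³, 36 ft³ left
storage unit 2: place 12 ft³, 10 ft³ left
storage unit 1: place 19 ft³, 7 ft³ left
storage unit 3: place 17 ft³, 11 ft³ left
storage unit 5: place 53 ft³, 47 ft³ left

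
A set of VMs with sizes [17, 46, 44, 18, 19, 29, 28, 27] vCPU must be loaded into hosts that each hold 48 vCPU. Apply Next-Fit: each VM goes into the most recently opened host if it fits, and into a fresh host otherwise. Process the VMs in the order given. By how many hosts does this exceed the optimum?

Next-Fit: [17] [46] [44] [18,19] [29] [28] [27] → 7 hosts.
Total size 228 vCPU; any packing needs at least ⌈228/48⌉ = 5 hosts.
An optimal packing achieves that bound: [46] [44] [29,19] [28,18] [27,17] → 5 hosts.
Excess: 7 − 5 = 2.

2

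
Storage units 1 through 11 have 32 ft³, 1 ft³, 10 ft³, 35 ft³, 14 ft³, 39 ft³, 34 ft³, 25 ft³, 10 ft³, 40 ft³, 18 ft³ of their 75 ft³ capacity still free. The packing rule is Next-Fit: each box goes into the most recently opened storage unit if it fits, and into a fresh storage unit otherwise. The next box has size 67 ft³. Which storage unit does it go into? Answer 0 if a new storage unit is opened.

Next-Fit only looks at storage unit 11, which has 18 ft³ free.
67 ft³ does not fit, so a new storage unit is opened.

0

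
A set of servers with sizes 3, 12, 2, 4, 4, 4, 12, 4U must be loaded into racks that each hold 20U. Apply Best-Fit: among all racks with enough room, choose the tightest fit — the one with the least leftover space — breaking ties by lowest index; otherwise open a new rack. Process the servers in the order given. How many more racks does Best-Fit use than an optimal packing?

0

Best-Fit: [3,12,2] [4,4,4,4] [12] → 3 racks.
Total size 45U; any packing needs at least ⌈45/20⌉ = 3 racks.
So 3 is already optimal.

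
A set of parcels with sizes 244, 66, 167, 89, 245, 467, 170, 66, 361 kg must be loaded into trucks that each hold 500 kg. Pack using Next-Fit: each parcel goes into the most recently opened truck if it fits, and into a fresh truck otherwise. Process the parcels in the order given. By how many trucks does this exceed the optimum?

1

Next-Fit: [244,66,167] [89,245] [467] [170,66] [361] → 5 trucks.
Total size 1875 kg; any packing needs at least ⌈1875/500⌉ = 4 trucks.
An optimal packing achieves that bound: [467] [361,89] [245,244] [170,167,66,66] → 4 trucks.
Excess: 5 − 4 = 1.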